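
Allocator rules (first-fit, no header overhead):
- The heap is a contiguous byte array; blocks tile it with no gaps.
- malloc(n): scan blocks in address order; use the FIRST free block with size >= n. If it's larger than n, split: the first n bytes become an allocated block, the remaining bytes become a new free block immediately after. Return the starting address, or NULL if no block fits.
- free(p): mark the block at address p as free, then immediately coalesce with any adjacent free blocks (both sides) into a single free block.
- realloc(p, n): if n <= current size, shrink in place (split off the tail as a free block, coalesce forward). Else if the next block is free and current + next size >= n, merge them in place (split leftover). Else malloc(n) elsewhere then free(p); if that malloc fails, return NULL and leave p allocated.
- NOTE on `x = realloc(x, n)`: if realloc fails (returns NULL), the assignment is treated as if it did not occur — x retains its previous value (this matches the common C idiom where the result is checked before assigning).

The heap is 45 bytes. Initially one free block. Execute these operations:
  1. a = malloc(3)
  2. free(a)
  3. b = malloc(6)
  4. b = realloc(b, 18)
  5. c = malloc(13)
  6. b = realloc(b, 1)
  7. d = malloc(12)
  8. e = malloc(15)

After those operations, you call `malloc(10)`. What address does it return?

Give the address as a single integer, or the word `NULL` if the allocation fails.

Op 1: a = malloc(3) -> a = 0; heap: [0-2 ALLOC][3-44 FREE]
Op 2: free(a) -> (freed a); heap: [0-44 FREE]
Op 3: b = malloc(6) -> b = 0; heap: [0-5 ALLOC][6-44 FREE]
Op 4: b = realloc(b, 18) -> b = 0; heap: [0-17 ALLOC][18-44 FREE]
Op 5: c = malloc(13) -> c = 18; heap: [0-17 ALLOC][18-30 ALLOC][31-44 FREE]
Op 6: b = realloc(b, 1) -> b = 0; heap: [0-0 ALLOC][1-17 FREE][18-30 ALLOC][31-44 FREE]
Op 7: d = malloc(12) -> d = 1; heap: [0-0 ALLOC][1-12 ALLOC][13-17 FREE][18-30 ALLOC][31-44 FREE]
Op 8: e = malloc(15) -> e = NULL; heap: [0-0 ALLOC][1-12 ALLOC][13-17 FREE][18-30 ALLOC][31-44 FREE]
malloc(10): first-fit scan over [0-0 ALLOC][1-12 ALLOC][13-17 FREE][18-30 ALLOC][31-44 FREE] -> 31

Answer: 31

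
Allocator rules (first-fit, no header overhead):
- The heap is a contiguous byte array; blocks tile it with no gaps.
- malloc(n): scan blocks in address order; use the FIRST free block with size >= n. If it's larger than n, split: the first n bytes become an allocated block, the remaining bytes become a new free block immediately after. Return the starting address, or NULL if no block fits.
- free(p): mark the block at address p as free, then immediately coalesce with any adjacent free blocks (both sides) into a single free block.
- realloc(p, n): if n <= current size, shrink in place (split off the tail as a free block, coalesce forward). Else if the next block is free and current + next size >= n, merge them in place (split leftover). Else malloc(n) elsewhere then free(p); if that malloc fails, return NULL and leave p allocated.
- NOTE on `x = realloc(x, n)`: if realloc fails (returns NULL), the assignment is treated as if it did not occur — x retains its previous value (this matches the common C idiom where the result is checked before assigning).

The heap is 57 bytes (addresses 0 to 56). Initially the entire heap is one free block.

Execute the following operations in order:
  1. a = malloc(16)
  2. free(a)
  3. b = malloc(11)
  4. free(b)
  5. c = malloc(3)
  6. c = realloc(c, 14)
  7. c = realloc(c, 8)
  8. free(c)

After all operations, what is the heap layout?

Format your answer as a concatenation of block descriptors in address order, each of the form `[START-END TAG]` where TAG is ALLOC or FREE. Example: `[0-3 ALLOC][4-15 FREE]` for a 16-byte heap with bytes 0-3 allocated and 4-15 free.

Answer: [0-56 FREE]

Derivation:
Op 1: a = malloc(16) -> a = 0; heap: [0-15 ALLOC][16-56 FREE]
Op 2: free(a) -> (freed a); heap: [0-56 FREE]
Op 3: b = malloc(11) -> b = 0; heap: [0-10 ALLOC][11-56 FREE]
Op 4: free(b) -> (freed b); heap: [0-56 FREE]
Op 5: c = malloc(3) -> c = 0; heap: [0-2 ALLOC][3-56 FREE]
Op 6: c = realloc(c, 14) -> c = 0; heap: [0-13 ALLOC][14-56 FREE]
Op 7: c = realloc(c, 8) -> c = 0; heap: [0-7 ALLOC][8-56 FREE]
Op 8: free(c) -> (freed c); heap: [0-56 FREE]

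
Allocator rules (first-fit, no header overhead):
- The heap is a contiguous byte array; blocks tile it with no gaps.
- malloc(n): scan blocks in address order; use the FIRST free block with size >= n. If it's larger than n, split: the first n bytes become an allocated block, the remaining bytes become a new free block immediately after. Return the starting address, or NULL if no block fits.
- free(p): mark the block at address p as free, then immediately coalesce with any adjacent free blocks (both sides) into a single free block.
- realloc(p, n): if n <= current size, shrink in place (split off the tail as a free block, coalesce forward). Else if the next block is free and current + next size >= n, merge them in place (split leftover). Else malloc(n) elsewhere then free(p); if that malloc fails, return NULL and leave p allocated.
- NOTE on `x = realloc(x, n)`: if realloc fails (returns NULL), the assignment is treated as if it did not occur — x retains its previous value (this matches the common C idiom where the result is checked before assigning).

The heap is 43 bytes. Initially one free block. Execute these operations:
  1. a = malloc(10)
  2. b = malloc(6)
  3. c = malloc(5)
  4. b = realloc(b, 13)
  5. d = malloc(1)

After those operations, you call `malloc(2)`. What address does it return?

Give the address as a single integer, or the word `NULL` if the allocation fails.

Op 1: a = malloc(10) -> a = 0; heap: [0-9 ALLOC][10-42 FREE]
Op 2: b = malloc(6) -> b = 10; heap: [0-9 ALLOC][10-15 ALLOC][16-42 FREE]
Op 3: c = malloc(5) -> c = 16; heap: [0-9 ALLOC][10-15 ALLOC][16-20 ALLOC][21-42 FREE]
Op 4: b = realloc(b, 13) -> b = 21; heap: [0-9 ALLOC][10-15 FREE][16-20 ALLOC][21-33 ALLOC][34-42 FREE]
Op 5: d = malloc(1) -> d = 10; heap: [0-9 ALLOC][10-10 ALLOC][11-15 FREE][16-20 ALLOC][21-33 ALLOC][34-42 FREE]
malloc(2): first-fit scan over [0-9 ALLOC][10-10 ALLOC][11-15 FREE][16-20 ALLOC][21-33 ALLOC][34-42 FREE] -> 11

Answer: 11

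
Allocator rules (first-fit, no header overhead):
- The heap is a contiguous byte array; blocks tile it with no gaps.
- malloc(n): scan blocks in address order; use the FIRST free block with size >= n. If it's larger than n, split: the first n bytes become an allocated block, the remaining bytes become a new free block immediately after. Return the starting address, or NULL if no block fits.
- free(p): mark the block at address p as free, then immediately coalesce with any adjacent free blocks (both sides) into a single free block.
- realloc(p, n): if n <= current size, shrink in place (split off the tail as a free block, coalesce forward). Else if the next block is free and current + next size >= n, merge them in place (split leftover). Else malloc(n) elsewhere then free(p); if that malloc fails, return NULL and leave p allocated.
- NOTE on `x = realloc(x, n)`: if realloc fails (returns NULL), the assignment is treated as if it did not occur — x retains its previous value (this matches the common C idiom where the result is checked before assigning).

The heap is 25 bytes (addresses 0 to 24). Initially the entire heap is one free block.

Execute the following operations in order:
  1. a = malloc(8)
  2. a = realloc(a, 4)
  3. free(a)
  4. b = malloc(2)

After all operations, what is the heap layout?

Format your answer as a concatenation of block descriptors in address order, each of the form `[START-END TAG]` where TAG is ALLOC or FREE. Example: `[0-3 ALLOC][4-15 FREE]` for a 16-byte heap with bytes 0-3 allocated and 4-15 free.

Op 1: a = malloc(8) -> a = 0; heap: [0-7 ALLOC][8-24 FREE]
Op 2: a = realloc(a, 4) -> a = 0; heap: [0-3 ALLOC][4-24 FREE]
Op 3: free(a) -> (freed a); heap: [0-24 FREE]
Op 4: b = malloc(2) -> b = 0; heap: [0-1 ALLOC][2-24 FREE]

Answer: [0-1 ALLOC][2-24 FREE]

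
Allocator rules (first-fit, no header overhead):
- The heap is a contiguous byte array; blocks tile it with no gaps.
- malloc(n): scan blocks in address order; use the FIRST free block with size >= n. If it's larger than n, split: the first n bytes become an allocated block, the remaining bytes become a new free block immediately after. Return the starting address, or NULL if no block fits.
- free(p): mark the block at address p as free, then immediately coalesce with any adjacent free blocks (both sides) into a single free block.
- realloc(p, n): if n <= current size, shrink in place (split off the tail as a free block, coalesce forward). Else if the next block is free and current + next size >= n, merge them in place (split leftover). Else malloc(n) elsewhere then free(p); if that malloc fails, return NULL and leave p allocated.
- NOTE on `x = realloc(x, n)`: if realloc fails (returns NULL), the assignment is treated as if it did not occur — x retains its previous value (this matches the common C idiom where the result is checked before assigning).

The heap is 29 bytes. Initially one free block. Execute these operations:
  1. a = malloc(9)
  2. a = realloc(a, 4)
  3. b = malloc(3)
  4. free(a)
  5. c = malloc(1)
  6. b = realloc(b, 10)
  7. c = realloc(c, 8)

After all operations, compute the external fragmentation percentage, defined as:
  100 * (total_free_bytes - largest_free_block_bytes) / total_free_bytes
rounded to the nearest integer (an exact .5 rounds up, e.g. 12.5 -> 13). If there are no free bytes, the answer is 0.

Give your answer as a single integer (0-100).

Op 1: a = malloc(9) -> a = 0; heap: [0-8 ALLOC][9-28 FREE]
Op 2: a = realloc(a, 4) -> a = 0; heap: [0-3 ALLOC][4-28 FREE]
Op 3: b = malloc(3) -> b = 4; heap: [0-3 ALLOC][4-6 ALLOC][7-28 FREE]
Op 4: free(a) -> (freed a); heap: [0-3 FREE][4-6 ALLOC][7-28 FREE]
Op 5: c = malloc(1) -> c = 0; heap: [0-0 ALLOC][1-3 FREE][4-6 ALLOC][7-28 FREE]
Op 6: b = realloc(b, 10) -> b = 4; heap: [0-0 ALLOC][1-3 FREE][4-13 ALLOC][14-28 FREE]
Op 7: c = realloc(c, 8) -> c = 14; heap: [0-3 FREE][4-13 ALLOC][14-21 ALLOC][22-28 FREE]
Free blocks: [4 7] total_free=11 largest=7 -> 100*(11-7)/11 = 400/11 ≈ 36.364 -> rounds to 36

Answer: 36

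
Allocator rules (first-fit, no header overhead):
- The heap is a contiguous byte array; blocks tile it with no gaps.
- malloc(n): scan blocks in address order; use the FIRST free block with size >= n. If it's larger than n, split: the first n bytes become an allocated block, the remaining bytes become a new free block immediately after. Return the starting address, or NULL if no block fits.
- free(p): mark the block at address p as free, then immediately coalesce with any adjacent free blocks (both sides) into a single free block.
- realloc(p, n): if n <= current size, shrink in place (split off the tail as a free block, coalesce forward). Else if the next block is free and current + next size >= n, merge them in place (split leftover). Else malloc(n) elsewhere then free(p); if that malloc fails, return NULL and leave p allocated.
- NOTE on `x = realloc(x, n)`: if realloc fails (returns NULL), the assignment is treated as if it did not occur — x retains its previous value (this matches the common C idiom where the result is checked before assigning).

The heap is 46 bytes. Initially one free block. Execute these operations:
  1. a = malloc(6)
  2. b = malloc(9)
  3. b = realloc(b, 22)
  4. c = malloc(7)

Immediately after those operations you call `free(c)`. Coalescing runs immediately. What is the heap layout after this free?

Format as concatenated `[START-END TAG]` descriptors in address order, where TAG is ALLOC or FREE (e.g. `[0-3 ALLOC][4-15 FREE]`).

Answer: [0-5 ALLOC][6-27 ALLOC][28-45 FREE]

Derivation:
Op 1: a = malloc(6) -> a = 0; heap: [0-5 ALLOC][6-45 FREE]
Op 2: b = malloc(9) -> b = 6; heap: [0-5 ALLOC][6-14 ALLOC][15-45 FREE]
Op 3: b = realloc(b, 22) -> b = 6; heap: [0-5 ALLOC][6-27 ALLOC][28-45 FREE]
Op 4: c = malloc(7) -> c = 28; heap: [0-5 ALLOC][6-27 ALLOC][28-34 ALLOC][35-45 FREE]
free(c): c = 28 -> block [28-34 ALLOC]; mark free, coalesce with adjacent free neighbors -> [0-5 ALLOC][6-27 ALLOC][28-45 FREE]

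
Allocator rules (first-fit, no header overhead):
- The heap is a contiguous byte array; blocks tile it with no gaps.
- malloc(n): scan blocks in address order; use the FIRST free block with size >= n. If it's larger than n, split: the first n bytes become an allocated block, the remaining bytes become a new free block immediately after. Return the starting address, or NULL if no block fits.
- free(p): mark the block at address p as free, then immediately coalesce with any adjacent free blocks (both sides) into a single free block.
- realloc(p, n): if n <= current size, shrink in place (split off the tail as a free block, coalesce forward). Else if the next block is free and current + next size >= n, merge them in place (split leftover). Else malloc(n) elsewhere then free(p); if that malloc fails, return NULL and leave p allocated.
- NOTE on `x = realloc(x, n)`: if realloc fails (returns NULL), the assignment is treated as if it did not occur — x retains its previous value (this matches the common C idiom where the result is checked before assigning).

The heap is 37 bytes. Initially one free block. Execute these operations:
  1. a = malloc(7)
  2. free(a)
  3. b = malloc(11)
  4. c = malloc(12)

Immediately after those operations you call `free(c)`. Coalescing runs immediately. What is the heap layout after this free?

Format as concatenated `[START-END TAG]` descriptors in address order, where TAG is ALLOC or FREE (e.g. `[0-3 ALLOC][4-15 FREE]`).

Answer: [0-10 ALLOC][11-36 FREE]

Derivation:
Op 1: a = malloc(7) -> a = 0; heap: [0-6 ALLOC][7-36 FREE]
Op 2: free(a) -> (freed a); heap: [0-36 FREE]
Op 3: b = malloc(11) -> b = 0; heap: [0-10 ALLOC][11-36 FREE]
Op 4: c = malloc(12) -> c = 11; heap: [0-10 ALLOC][11-22 ALLOC][23-36 FREE]
free(c): c = 11 -> block [11-22 ALLOC]; mark free, coalesce with adjacent free neighbors -> [0-10 ALLOC][11-36 FREE]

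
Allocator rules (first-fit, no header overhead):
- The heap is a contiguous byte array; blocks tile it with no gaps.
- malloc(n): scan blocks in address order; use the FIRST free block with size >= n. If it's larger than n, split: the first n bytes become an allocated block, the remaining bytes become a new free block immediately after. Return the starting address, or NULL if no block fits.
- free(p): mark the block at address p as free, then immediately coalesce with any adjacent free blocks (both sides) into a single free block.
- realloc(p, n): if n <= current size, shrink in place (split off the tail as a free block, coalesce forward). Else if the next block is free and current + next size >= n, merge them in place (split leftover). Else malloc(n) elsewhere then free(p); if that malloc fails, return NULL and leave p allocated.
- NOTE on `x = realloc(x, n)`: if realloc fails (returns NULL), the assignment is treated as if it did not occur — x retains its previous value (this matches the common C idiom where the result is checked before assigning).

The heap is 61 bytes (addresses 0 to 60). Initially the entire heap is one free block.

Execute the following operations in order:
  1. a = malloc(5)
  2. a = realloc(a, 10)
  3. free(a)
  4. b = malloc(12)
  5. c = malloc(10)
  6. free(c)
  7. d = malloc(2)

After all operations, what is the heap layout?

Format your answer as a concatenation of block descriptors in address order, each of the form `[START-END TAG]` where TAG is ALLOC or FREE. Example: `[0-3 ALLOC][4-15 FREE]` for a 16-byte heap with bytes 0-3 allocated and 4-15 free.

Answer: [0-11 ALLOC][12-13 ALLOC][14-60 FREE]

Derivation:
Op 1: a = malloc(5) -> a = 0; heap: [0-4 ALLOC][5-60 FREE]
Op 2: a = realloc(a, 10) -> a = 0; heap: [0-9 ALLOC][10-60 FREE]
Op 3: free(a) -> (freed a); heap: [0-60 FREE]
Op 4: b = malloc(12) -> b = 0; heap: [0-11 ALLOC][12-60 FREE]
Op 5: c = malloc(10) -> c = 12; heap: [0-11 ALLOC][12-21 ALLOC][22-60 FREE]
Op 6: free(c) -> (freed c); heap: [0-11 ALLOC][12-60 FREE]
Op 7: d = malloc(2) -> d = 12; heap: [0-11 ALLOC][12-13 ALLOC][14-60 FREE]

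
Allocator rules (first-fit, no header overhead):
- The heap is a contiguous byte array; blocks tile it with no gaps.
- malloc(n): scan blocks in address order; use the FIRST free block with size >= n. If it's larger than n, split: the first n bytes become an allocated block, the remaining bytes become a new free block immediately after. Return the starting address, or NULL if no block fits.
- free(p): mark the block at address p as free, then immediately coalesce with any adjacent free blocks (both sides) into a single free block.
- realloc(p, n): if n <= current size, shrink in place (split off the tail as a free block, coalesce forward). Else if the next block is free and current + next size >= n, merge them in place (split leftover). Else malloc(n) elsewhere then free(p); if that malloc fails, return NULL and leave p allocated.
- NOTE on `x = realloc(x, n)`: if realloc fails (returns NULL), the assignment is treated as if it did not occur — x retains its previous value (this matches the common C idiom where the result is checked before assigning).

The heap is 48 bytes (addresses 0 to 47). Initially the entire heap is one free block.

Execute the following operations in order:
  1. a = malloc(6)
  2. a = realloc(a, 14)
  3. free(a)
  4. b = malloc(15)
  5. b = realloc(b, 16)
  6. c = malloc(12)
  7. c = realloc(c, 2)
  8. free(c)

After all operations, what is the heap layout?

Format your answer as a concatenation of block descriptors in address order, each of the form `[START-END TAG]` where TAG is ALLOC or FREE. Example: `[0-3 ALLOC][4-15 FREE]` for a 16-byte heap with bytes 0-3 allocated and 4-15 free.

Op 1: a = malloc(6) -> a = 0; heap: [0-5 ALLOC][6-47 FREE]
Op 2: a = realloc(a, 14) -> a = 0; heap: [0-13 ALLOC][14-47 FREE]
Op 3: free(a) -> (freed a); heap: [0-47 FREE]
Op 4: b = malloc(15) -> b = 0; heap: [0-14 ALLOC][15-47 FREE]
Op 5: b = realloc(b, 16) -> b = 0; heap: [0-15 ALLOC][16-47 FREE]
Op 6: c = malloc(12) -> c = 16; heap: [0-15 ALLOC][16-27 ALLOC][28-47 FREE]
Op 7: c = realloc(c, 2) -> c = 16; heap: [0-15 ALLOC][16-17 ALLOC][18-47 FREE]
Op 8: free(c) -> (freed c); heap: [0-15 ALLOC][16-47 FREE]

Answer: [0-15 ALLOC][16-47 FREE]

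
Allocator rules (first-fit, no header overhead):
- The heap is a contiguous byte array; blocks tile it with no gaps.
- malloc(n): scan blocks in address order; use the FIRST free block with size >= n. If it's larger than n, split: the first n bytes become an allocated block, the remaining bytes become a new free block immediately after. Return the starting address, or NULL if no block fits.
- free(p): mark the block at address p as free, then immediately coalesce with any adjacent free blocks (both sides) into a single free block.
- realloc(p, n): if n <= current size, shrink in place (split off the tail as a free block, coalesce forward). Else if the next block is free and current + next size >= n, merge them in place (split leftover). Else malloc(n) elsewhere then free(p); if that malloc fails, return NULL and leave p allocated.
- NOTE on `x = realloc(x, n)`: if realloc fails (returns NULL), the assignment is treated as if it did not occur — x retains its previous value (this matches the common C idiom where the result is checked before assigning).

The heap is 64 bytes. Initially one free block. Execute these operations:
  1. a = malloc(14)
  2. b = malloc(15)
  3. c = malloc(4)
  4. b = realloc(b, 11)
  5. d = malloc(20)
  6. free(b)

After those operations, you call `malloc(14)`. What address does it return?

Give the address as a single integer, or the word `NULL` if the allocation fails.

Answer: 14

Derivation:
Op 1: a = malloc(14) -> a = 0; heap: [0-13 ALLOC][14-63 FREE]
Op 2: b = malloc(15) -> b = 14; heap: [0-13 ALLOC][14-28 ALLOC][29-63 FREE]
Op 3: c = malloc(4) -> c = 29; heap: [0-13 ALLOC][14-28 ALLOC][29-32 ALLOC][33-63 FREE]
Op 4: b = realloc(b, 11) -> b = 14; heap: [0-13 ALLOC][14-24 ALLOC][25-28 FREE][29-32 ALLOC][33-63 FREE]
Op 5: d = malloc(20) -> d = 33; heap: [0-13 ALLOC][14-24 ALLOC][25-28 FREE][29-32 ALLOC][33-52 ALLOC][53-63 FREE]
Op 6: free(b) -> (freed b); heap: [0-13 ALLOC][14-28 FREE][29-32 ALLOC][33-52 ALLOC][53-63 FREE]
malloc(14): first-fit scan over [0-13 ALLOC][14-28 FREE][29-32 ALLOC][33-52 ALLOC][53-63 FREE] -> 14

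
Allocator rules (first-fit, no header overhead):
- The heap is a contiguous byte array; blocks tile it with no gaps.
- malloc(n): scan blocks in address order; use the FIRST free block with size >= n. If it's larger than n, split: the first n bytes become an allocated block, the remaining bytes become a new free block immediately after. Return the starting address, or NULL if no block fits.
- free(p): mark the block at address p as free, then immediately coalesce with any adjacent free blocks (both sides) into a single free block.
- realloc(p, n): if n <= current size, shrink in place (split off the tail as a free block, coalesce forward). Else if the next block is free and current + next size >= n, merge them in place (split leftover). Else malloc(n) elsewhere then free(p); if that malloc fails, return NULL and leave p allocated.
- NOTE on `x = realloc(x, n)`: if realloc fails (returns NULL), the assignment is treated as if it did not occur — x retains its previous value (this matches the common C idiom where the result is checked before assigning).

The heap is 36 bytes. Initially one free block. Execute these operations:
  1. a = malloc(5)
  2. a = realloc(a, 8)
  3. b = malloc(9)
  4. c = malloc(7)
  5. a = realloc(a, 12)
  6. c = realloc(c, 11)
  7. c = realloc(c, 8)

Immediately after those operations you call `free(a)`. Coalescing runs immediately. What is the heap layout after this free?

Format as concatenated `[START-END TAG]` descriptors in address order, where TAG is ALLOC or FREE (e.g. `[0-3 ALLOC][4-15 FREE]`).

Answer: [0-7 ALLOC][8-16 ALLOC][17-35 FREE]

Derivation:
Op 1: a = malloc(5) -> a = 0; heap: [0-4 ALLOC][5-35 FREE]
Op 2: a = realloc(a, 8) -> a = 0; heap: [0-7 ALLOC][8-35 FREE]
Op 3: b = malloc(9) -> b = 8; heap: [0-7 ALLOC][8-16 ALLOC][17-35 FREE]
Op 4: c = malloc(7) -> c = 17; heap: [0-7 ALLOC][8-16 ALLOC][17-23 ALLOC][24-35 FREE]
Op 5: a = realloc(a, 12) -> a = 24; heap: [0-7 FREE][8-16 ALLOC][17-23 ALLOC][24-35 ALLOC]
Op 6: c = realloc(c, 11) -> NULL (c unchanged); heap: [0-7 FREE][8-16 ALLOC][17-23 ALLOC][24-35 ALLOC]
Op 7: c = realloc(c, 8) -> c = 0; heap: [0-7 ALLOC][8-16 ALLOC][17-23 FREE][24-35 ALLOC]
free(a): a = 24 -> block [24-35 ALLOC]; mark free, coalesce with adjacent free neighbors -> [0-7 ALLOC][8-16 ALLOC][17-35 FREE]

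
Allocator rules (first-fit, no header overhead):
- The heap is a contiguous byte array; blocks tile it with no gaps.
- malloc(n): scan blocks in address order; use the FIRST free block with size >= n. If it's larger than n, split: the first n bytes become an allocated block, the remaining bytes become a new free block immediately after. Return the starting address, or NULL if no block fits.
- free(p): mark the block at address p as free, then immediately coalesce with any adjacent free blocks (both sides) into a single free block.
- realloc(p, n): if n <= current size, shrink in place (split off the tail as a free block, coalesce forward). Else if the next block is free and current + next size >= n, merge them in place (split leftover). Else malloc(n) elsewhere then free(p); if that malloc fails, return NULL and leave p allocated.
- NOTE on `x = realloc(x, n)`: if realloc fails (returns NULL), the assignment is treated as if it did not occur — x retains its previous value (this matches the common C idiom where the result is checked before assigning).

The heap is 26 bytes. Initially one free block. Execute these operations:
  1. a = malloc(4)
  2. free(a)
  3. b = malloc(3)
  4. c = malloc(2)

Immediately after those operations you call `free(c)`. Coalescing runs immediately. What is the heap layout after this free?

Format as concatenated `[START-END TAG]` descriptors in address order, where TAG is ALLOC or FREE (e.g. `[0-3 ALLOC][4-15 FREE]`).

Op 1: a = malloc(4) -> a = 0; heap: [0-3 ALLOC][4-25 FREE]
Op 2: free(a) -> (freed a); heap: [0-25 FREE]
Op 3: b = malloc(3) -> b = 0; heap: [0-2 ALLOC][3-25 FREE]
Op 4: c = malloc(2) -> c = 3; heap: [0-2 ALLOC][3-4 ALLOC][5-25 FREE]
free(c): c = 3 -> block [3-4 ALLOC]; mark free, coalesce with adjacent free neighbors -> [0-2 ALLOC][3-25 FREE]

Answer: [0-2 ALLOC][3-25 FREE]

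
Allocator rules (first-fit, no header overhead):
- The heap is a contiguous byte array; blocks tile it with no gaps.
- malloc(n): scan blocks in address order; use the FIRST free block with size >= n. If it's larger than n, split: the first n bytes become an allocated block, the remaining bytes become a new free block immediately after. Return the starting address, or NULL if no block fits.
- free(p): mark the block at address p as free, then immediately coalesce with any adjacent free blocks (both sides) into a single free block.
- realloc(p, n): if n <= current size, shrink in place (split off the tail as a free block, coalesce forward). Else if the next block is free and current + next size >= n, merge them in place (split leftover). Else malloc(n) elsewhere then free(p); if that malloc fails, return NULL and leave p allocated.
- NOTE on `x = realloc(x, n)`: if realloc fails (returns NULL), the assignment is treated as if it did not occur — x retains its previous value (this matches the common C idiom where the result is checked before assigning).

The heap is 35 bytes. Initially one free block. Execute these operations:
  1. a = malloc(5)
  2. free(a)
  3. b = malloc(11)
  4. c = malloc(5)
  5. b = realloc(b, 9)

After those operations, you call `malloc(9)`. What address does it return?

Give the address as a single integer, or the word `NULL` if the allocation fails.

Op 1: a = malloc(5) -> a = 0; heap: [0-4 ALLOC][5-34 FREE]
Op 2: free(a) -> (freed a); heap: [0-34 FREE]
Op 3: b = malloc(11) -> b = 0; heap: [0-10 ALLOC][11-34 FREE]
Op 4: c = malloc(5) -> c = 11; heap: [0-10 ALLOC][11-15 ALLOC][16-34 FREE]
Op 5: b = realloc(b, 9) -> b = 0; heap: [0-8 ALLOC][9-10 FREE][11-15 ALLOC][16-34 FREE]
malloc(9): first-fit scan over [0-8 ALLOC][9-10 FREE][11-15 ALLOC][16-34 FREE] -> 16

Answer: 16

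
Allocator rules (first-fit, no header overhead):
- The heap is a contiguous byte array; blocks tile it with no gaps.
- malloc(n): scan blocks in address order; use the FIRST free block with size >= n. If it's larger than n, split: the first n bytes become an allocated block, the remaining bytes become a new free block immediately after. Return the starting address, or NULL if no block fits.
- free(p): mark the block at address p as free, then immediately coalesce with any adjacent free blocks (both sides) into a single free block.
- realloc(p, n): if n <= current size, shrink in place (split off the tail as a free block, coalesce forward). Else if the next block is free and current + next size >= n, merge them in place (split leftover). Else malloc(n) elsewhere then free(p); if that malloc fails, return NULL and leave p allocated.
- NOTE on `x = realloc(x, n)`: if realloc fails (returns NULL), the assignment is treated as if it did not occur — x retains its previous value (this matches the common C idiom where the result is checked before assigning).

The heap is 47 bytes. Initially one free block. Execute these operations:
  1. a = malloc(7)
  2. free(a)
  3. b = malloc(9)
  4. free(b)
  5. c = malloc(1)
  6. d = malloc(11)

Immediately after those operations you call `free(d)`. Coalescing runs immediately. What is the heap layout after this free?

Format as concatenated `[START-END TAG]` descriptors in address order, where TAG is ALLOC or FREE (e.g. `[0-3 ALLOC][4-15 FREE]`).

Answer: [0-0 ALLOC][1-46 FREE]

Derivation:
Op 1: a = malloc(7) -> a = 0; heap: [0-6 ALLOC][7-46 FREE]
Op 2: free(a) -> (freed a); heap: [0-46 FREE]
Op 3: b = malloc(9) -> b = 0; heap: [0-8 ALLOC][9-46 FREE]
Op 4: free(b) -> (freed b); heap: [0-46 FREE]
Op 5: c = malloc(1) -> c = 0; heap: [0-0 ALLOC][1-46 FREE]
Op 6: d = malloc(11) -> d = 1; heap: [0-0 ALLOC][1-11 ALLOC][12-46 FREE]
free(d): d = 1 -> block [1-11 ALLOC]; mark free, coalesce with adjacent free neighbors -> [0-0 ALLOC][1-46 FREE]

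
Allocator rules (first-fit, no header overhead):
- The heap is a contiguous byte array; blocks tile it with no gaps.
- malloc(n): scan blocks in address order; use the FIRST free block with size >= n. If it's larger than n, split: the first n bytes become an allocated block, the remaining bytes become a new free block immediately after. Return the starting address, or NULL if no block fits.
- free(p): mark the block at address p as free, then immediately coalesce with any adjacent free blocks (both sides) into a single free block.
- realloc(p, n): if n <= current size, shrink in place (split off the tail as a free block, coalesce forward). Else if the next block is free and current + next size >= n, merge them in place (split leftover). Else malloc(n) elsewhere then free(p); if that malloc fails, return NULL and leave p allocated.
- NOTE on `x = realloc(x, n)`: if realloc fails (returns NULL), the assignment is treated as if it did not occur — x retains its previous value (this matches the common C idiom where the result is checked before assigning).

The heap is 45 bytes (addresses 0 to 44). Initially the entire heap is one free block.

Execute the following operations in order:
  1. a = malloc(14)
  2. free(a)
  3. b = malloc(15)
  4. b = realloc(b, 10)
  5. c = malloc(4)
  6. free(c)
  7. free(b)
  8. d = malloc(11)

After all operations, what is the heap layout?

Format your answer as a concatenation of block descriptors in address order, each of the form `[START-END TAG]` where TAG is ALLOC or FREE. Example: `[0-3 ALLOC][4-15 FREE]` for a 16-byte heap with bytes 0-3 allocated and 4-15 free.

Op 1: a = malloc(14) -> a = 0; heap: [0-13 ALLOC][14-44 FREE]
Op 2: free(a) -> (freed a); heap: [0-44 FREE]
Op 3: b = malloc(15) -> b = 0; heap: [0-14 ALLOC][15-44 FREE]
Op 4: b = realloc(b, 10) -> b = 0; heap: [0-9 ALLOC][10-44 FREE]
Op 5: c = malloc(4) -> c = 10; heap: [0-9 ALLOC][10-13 ALLOC][14-44 FREE]
Op 6: free(c) -> (freed c); heap: [0-9 ALLOC][10-44 FREE]
Op 7: free(b) -> (freed b); heap: [0-44 FREE]
Op 8: d = malloc(11) -> d = 0; heap: [0-10 ALLOC][11-44 FREE]

Answer: [0-10 ALLOC][11-44 FREE]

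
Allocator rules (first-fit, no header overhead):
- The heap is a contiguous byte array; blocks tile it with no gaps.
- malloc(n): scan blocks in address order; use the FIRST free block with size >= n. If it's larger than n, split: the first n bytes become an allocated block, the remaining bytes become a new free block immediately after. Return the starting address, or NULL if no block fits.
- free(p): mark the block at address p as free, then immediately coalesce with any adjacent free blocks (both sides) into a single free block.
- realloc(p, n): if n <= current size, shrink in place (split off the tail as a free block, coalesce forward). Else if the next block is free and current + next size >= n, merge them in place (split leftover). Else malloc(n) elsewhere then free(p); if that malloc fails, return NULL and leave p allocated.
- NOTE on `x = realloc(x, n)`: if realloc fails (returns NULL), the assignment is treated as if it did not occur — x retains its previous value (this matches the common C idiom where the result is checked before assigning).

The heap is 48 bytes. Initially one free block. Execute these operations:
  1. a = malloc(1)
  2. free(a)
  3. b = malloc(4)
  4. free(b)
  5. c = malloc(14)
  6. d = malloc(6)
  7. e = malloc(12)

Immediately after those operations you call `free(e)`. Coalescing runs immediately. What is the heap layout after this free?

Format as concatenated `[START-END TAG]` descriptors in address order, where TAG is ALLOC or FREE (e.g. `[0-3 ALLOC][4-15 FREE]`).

Op 1: a = malloc(1) -> a = 0; heap: [0-0 ALLOC][1-47 FREE]
Op 2: free(a) -> (freed a); heap: [0-47 FREE]
Op 3: b = malloc(4) -> b = 0; heap: [0-3 ALLOC][4-47 FREE]
Op 4: free(b) -> (freed b); heap: [0-47 FREE]
Op 5: c = malloc(14) -> c = 0; heap: [0-13 ALLOC][14-47 FREE]
Op 6: d = malloc(6) -> d = 14; heap: [0-13 ALLOC][14-19 ALLOC][20-47 FREE]
Op 7: e = malloc(12) -> e = 20; heap: [0-13 ALLOC][14-19 ALLOC][20-31 ALLOC][32-47 FREE]
free(e): e = 20 -> block [20-31 ALLOC]; mark free, coalesce with adjacent free neighbors -> [0-13 ALLOC][14-19 ALLOC][20-47 FREE]

Answer: [0-13 ALLOC][14-19 ALLOC][20-47 FREE]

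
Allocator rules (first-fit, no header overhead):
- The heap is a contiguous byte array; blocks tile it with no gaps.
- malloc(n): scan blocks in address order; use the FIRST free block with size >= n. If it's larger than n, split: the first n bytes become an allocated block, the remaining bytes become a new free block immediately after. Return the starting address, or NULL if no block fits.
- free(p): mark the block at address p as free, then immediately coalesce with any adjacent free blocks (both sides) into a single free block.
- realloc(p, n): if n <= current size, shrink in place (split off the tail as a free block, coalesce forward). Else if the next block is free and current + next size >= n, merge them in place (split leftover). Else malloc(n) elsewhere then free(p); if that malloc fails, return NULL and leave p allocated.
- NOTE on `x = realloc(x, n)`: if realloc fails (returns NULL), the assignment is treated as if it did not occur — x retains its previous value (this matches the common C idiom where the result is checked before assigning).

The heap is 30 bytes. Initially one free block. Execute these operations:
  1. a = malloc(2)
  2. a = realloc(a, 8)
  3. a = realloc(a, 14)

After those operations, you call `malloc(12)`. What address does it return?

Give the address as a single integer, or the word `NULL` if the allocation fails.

Op 1: a = malloc(2) -> a = 0; heap: [0-1 ALLOC][2-29 FREE]
Op 2: a = realloc(a, 8) -> a = 0; heap: [0-7 ALLOC][8-29 FREE]
Op 3: a = realloc(a, 14) -> a = 0; heap: [0-13 ALLOC][14-29 FREE]
malloc(12): first-fit scan over [0-13 ALLOC][14-29 FREE] -> 14

Answer: 14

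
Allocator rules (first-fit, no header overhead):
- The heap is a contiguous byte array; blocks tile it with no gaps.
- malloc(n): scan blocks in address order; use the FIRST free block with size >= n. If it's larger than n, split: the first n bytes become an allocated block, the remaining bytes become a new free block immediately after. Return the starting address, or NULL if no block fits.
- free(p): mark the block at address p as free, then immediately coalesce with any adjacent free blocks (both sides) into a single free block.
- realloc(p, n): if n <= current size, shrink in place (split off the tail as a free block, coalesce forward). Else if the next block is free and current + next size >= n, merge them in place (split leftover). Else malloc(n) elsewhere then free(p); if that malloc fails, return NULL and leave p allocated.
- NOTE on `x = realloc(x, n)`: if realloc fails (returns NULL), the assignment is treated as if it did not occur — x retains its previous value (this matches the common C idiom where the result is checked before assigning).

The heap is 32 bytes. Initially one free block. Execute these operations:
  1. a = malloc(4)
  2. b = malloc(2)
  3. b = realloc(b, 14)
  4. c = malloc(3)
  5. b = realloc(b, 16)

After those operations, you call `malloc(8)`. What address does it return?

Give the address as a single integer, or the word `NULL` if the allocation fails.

Op 1: a = malloc(4) -> a = 0; heap: [0-3 ALLOC][4-31 FREE]
Op 2: b = malloc(2) -> b = 4; heap: [0-3 ALLOC][4-5 ALLOC][6-31 FREE]
Op 3: b = realloc(b, 14) -> b = 4; heap: [0-3 ALLOC][4-17 ALLOC][18-31 FREE]
Op 4: c = malloc(3) -> c = 18; heap: [0-3 ALLOC][4-17 ALLOC][18-20 ALLOC][21-31 FREE]
Op 5: b = realloc(b, 16) -> NULL (b unchanged); heap: [0-3 ALLOC][4-17 ALLOC][18-20 ALLOC][21-31 FREE]
malloc(8): first-fit scan over [0-3 ALLOC][4-17 ALLOC][18-20 ALLOC][21-31 FREE] -> 21

Answer: 21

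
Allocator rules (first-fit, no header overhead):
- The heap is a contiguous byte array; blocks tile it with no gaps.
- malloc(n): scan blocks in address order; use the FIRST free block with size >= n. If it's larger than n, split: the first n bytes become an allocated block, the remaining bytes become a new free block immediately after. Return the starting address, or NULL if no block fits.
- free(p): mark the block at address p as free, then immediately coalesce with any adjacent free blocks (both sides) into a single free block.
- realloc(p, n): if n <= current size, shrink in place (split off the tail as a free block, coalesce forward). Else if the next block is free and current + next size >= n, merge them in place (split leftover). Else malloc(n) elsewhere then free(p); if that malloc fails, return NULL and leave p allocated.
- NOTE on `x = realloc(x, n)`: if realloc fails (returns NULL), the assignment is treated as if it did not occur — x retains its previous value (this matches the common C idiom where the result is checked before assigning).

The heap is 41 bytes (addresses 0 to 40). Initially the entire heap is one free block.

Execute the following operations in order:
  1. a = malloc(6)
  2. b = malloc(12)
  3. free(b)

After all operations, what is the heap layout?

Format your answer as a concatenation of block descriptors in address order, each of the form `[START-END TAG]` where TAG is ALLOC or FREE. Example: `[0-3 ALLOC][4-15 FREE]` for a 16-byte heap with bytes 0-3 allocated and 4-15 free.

Op 1: a = malloc(6) -> a = 0; heap: [0-5 ALLOC][6-40 FREE]
Op 2: b = malloc(12) -> b = 6; heap: [0-5 ALLOC][6-17 ALLOC][18-40 FREE]
Op 3: free(b) -> (freed b); heap: [0-5 ALLOC][6-40 FREE]

Answer: [0-5 ALLOC][6-40 FREE]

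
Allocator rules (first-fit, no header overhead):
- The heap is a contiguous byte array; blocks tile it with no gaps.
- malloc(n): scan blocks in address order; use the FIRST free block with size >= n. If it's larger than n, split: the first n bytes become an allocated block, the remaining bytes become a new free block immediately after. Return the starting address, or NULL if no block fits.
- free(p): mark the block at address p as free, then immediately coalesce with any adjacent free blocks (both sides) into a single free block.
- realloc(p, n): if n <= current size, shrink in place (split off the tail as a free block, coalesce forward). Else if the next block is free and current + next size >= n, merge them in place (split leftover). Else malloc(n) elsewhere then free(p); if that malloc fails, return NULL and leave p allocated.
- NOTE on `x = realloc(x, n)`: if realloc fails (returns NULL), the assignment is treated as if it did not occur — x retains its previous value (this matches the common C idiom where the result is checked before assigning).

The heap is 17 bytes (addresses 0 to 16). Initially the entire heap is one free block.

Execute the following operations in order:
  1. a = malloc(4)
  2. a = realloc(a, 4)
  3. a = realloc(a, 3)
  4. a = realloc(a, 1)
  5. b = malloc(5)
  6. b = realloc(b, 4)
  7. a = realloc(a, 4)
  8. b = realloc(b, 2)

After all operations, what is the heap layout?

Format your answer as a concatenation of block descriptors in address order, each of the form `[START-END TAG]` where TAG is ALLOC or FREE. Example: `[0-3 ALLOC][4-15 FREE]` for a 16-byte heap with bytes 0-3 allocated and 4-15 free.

Answer: [0-0 FREE][1-2 ALLOC][3-4 FREE][5-8 ALLOC][9-16 FREE]

Derivation:
Op 1: a = malloc(4) -> a = 0; heap: [0-3 ALLOC][4-16 FREE]
Op 2: a = realloc(a, 4) -> a = 0; heap: [0-3 ALLOC][4-16 FREE]
Op 3: a = realloc(a, 3) -> a = 0; heap: [0-2 ALLOC][3-16 FREE]
Op 4: a = realloc(a, 1) -> a = 0; heap: [0-0 ALLOC][1-16 FREE]
Op 5: b = malloc(5) -> b = 1; heap: [0-0 ALLOC][1-5 ALLOC][6-16 FREE]
Op 6: b = realloc(b, 4) -> b = 1; heap: [0-0 ALLOC][1-4 ALLOC][5-16 FREE]
Op 7: a = realloc(a, 4) -> a = 5; heap: [0-0 FREE][1-4 ALLOC][5-8 ALLOC][9-16 FREE]
Op 8: b = realloc(b, 2) -> b = 1; heap: [0-0 FREE][1-2 ALLOC][3-4 FREE][5-8 ALLOC][9-16 FREE]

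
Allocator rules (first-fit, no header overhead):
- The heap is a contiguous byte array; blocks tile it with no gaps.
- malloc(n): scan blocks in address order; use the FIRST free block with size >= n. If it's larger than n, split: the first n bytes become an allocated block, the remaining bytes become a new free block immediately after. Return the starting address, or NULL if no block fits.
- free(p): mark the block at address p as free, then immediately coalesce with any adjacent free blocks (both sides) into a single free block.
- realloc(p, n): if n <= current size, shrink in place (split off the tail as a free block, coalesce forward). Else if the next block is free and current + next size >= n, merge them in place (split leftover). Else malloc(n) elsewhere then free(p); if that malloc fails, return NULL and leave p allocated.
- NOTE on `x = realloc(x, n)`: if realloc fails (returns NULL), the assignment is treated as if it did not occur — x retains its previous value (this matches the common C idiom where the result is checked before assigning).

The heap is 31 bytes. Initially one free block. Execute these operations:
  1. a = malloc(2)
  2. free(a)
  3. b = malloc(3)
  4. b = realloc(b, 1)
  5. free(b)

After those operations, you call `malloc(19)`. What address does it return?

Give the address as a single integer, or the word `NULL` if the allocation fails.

Op 1: a = malloc(2) -> a = 0; heap: [0-1 ALLOC][2-30 FREE]
Op 2: free(a) -> (freed a); heap: [0-30 FREE]
Op 3: b = malloc(3) -> b = 0; heap: [0-2 ALLOC][3-30 FREE]
Op 4: b = realloc(b, 1) -> b = 0; heap: [0-0 ALLOC][1-30 FREE]
Op 5: free(b) -> (freed b); heap: [0-30 FREE]
malloc(19): first-fit scan over [0-30 FREE] -> 0

Answer: 0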